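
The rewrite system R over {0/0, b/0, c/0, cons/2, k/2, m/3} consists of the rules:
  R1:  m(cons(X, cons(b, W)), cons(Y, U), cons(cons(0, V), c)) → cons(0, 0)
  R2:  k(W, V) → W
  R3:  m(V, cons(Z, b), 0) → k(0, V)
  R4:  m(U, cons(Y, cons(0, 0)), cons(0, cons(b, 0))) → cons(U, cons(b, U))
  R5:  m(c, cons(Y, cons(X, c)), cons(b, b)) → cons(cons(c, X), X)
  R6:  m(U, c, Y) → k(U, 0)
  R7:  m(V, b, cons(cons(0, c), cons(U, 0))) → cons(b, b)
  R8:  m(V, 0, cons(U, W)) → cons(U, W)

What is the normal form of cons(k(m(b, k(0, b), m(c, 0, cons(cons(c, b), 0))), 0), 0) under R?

cons(cons(cons(c, b), 0), 0)

1. cons(k(m(b, k(0, b), m(c, 0, cons(cons(c, b), 0))), 0), 0)  →  cons(m(b, k(0, b), m(c, 0, cons(cons(c, b), 0))), 0)   [R2 at 1]
2. cons(m(b, k(0, b), m(c, 0, cons(cons(c, b), 0))), 0)  →  cons(m(b, 0, m(c, 0, cons(cons(c, b), 0))), 0)   [R2 at 1.2]
3. cons(m(b, 0, m(c, 0, cons(cons(c, b), 0))), 0)  →  cons(m(b, 0, cons(cons(c, b), 0)), 0)   [R8 at 1.3]
4. cons(m(b, 0, cons(cons(c, b), 0)), 0)  →  cons(cons(cons(c, b), 0), 0)   [R8 at 1]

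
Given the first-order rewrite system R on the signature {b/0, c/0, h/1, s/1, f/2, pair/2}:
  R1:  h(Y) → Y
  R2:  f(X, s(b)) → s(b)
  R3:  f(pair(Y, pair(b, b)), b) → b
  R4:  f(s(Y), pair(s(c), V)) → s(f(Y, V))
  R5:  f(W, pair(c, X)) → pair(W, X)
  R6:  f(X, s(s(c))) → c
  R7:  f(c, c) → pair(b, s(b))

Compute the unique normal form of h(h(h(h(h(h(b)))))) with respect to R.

b

1. h(h(h(h(h(h(b))))))  →  h(h(h(h(h(b)))))   [R1 at ε]
2. h(h(h(h(h(b)))))  →  h(h(h(h(b))))   [R1 at ε]
3. h(h(h(h(b))))  →  h(h(h(b)))   [R1 at ε]
4. h(h(h(b)))  →  h(h(b))   [R1 at ε]
5. h(h(b))  →  h(b)   [R1 at ε]
6. h(b)  →  b   [R1 at ε]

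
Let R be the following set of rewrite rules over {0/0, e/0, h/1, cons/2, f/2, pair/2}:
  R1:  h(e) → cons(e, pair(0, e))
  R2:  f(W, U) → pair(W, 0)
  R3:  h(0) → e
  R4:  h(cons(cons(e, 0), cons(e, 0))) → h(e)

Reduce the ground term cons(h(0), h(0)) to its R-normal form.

cons(e, e)

1. cons(h(0), h(0))  →  cons(e, h(0))   [R3 at 1]
2. cons(e, h(0))  →  cons(e, e)   [R3 at 2]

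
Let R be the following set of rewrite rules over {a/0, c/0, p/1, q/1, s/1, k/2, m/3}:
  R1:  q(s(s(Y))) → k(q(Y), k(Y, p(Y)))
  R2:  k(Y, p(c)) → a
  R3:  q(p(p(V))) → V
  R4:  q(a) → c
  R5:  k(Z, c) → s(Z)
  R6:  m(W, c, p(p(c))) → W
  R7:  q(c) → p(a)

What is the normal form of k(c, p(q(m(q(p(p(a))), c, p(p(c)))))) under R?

a

1. k(c, p(q(m(q(p(p(a))), c, p(p(c))))))  →  k(c, p(q(q(p(p(a))))))   [R6 at 2.1.1]
2. k(c, p(q(q(p(p(a))))))  →  k(c, p(q(a)))   [R3 at 2.1.1]
3. k(c, p(q(a)))  →  k(c, p(c))   [R4 at 2.1]
4. k(c, p(c))  →  a   [R2 at ε]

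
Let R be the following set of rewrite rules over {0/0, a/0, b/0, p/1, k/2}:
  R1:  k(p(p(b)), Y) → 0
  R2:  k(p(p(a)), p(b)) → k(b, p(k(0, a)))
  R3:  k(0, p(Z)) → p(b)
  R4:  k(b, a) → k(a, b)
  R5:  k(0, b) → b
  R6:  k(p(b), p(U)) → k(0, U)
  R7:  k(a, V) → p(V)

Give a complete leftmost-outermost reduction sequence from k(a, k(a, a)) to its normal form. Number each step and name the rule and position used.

1. k(a, k(a, a))  →  p(k(a, a))   [R7 at ε]
2. p(k(a, a))  →  p(p(a))   [R7 at 1]

p(p(a))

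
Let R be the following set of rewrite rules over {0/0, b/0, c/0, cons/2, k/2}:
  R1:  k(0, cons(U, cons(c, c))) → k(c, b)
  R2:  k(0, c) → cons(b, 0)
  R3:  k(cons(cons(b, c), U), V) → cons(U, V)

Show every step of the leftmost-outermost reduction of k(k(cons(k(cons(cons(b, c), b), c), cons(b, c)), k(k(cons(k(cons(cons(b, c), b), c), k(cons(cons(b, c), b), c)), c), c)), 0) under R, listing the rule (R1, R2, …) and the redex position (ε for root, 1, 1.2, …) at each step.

1. k(k(cons(k(cons(cons(b, c), b), c), cons(b, c)), k(k(cons(k(cons(cons(b, c), b), c), k(cons(cons(b, c), b), c)), c), c)), 0)  →  k(k(cons(cons(b, c), cons(b, c)), k(k(cons(k(cons(cons(b, c), b), c), k(cons(cons(b, c), b), c)), c), c)), 0)   [R3 at 1.1.1]
2. k(k(cons(cons(b, c), cons(b, c)), k(k(cons(k(cons(cons(b, c), b), c), k(cons(cons(b, c), b), c)), c), c)), 0)  →  k(cons(cons(b, c), k(k(cons(k(cons(cons(b, c), b), c), k(cons(cons(b, c), b), c)), c), c)), 0)   [R3 at 1]
3. k(cons(cons(b, c), k(k(cons(k(cons(cons(b, c), b), c), k(cons(cons(b, c), b), c)), c), c)), 0)  →  cons(k(k(cons(k(cons(cons(b, c), b), c), k(cons(cons(b, c), b), c)), c), c), 0)   [R3 at ε]
4. cons(k(k(cons(k(cons(cons(b, c), b), c), k(cons(cons(b, c), b), c)), c), c), 0)  →  cons(k(k(cons(cons(b, c), k(cons(cons(b, c), b), c)), c), c), 0)   [R3 at 1.1.1.1]
5. cons(k(k(cons(cons(b, c), k(cons(cons(b, c), b), c)), c), c), 0)  →  cons(k(cons(k(cons(cons(b, c), b), c), c), c), 0)   [R3 at 1.1]
6. cons(k(cons(k(cons(cons(b, c), b), c), c), c), 0)  →  cons(k(cons(cons(b, c), c), c), 0)   [R3 at 1.1.1]
7. cons(k(cons(cons(b, c), c), c), 0)  →  cons(cons(c, c), 0)   [R3 at 1]

cons(cons(c, c), 0)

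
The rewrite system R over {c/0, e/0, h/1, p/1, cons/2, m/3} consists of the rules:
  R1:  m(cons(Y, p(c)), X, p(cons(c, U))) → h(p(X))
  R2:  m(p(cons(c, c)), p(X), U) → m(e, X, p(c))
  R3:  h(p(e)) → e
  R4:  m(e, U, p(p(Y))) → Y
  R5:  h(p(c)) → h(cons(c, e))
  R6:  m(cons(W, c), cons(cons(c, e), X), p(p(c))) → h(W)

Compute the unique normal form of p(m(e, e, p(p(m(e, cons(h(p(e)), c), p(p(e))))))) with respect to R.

p(e)

1. p(m(e, e, p(p(m(e, cons(h(p(e)), c), p(p(e)))))))  →  p(m(e, cons(h(p(e)), c), p(p(e))))   [R4 at 1]
2. p(m(e, cons(h(p(e)), c), p(p(e))))  →  p(e)   [R4 at 1]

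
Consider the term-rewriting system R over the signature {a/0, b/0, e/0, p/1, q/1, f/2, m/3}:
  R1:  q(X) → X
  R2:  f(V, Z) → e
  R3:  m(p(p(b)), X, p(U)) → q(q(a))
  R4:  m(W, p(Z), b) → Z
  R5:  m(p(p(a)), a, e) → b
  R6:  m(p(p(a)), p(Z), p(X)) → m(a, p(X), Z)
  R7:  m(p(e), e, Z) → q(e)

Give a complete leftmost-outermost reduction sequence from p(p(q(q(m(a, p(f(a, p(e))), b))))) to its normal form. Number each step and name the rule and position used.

1. p(p(q(q(m(a, p(f(a, p(e))), b)))))  →  p(p(q(m(a, p(f(a, p(e))), b))))   [R1 at 1.1]
2. p(p(q(m(a, p(f(a, p(e))), b))))  →  p(p(m(a, p(f(a, p(e))), b)))   [R1 at 1.1]
3. p(p(m(a, p(f(a, p(e))), b)))  →  p(p(f(a, p(e))))   [R4 at 1.1]
4. p(p(f(a, p(e))))  →  p(p(e))   [R2 at 1.1]

p(p(e))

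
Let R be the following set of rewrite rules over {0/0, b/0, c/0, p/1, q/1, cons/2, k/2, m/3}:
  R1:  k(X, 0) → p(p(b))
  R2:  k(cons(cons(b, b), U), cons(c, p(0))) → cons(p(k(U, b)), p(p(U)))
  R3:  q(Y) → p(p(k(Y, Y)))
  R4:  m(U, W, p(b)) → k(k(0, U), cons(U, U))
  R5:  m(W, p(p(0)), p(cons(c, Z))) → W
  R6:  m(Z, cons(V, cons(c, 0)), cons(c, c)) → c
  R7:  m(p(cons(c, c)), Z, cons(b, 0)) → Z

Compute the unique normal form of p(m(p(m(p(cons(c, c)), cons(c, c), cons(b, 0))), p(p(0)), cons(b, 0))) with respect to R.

1. p(m(p(m(p(cons(c, c)), cons(c, c), cons(b, 0))), p(p(0)), cons(b, 0)))  →  p(m(p(cons(c, c)), p(p(0)), cons(b, 0)))   [R7 at 1.1.1]
2. p(m(p(cons(c, c)), p(p(0)), cons(b, 0)))  →  p(p(p(0)))   [R7 at 1]

p(p(p(0)))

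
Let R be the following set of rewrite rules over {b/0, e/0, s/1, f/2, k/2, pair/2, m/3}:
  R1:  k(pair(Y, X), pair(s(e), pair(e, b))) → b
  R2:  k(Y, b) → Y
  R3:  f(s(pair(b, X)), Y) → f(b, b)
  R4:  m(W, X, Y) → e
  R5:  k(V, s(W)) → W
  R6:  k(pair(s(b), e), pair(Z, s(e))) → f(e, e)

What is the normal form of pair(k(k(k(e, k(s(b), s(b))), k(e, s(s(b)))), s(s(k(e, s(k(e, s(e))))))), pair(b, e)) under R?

pair(s(e), pair(b, e))

1. pair(k(k(k(e, k(s(b), s(b))), k(e, s(s(b)))), s(s(k(e, s(k(e, s(e))))))), pair(b, e))  →  pair(s(k(e, s(k(e, s(e))))), pair(b, e))   [R5 at 1]
2. pair(s(k(e, s(k(e, s(e))))), pair(b, e))  →  pair(s(k(e, s(e))), pair(b, e))   [R5 at 1.1]
3. pair(s(k(e, s(e))), pair(b, e))  →  pair(s(e), pair(b, e))   [R5 at 1.1]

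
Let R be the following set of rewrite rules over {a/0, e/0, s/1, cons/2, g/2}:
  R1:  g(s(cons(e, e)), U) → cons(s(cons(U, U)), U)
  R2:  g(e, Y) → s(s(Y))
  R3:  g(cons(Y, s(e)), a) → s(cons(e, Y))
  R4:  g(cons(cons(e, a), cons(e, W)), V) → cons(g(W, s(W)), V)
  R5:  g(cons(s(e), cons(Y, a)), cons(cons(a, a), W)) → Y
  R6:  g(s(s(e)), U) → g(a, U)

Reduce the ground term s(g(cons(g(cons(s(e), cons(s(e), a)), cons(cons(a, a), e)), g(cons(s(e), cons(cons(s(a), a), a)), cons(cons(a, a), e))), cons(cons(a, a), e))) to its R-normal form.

1. s(g(cons(g(cons(s(e), cons(s(e), a)), cons(cons(a, a), e)), g(cons(s(e), cons(cons(s(a), a), a)), cons(cons(a, a), e))), cons(cons(a, a), e)))  →  s(g(cons(s(e), g(cons(s(e), cons(cons(s(a), a), a)), cons(cons(a, a), e))), cons(cons(a, a), e)))   [R5 at 1.1.1]
2. s(g(cons(s(e), g(cons(s(e), cons(cons(s(a), a), a)), cons(cons(a, a), e))), cons(cons(a, a), e)))  →  s(g(cons(s(e), cons(s(a), a)), cons(cons(a, a), e)))   [R5 at 1.1.2]
3. s(g(cons(s(e), cons(s(a), a)), cons(cons(a, a), e)))  →  s(s(a))   [R5 at 1]

s(s(a))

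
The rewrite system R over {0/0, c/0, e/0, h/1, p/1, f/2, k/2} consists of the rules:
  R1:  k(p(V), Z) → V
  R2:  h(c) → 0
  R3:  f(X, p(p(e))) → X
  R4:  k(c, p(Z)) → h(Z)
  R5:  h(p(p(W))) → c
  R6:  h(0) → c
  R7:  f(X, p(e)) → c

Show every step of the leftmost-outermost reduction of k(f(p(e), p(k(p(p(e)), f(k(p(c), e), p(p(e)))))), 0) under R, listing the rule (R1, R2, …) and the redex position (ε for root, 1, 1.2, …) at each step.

e

1. k(f(p(e), p(k(p(p(e)), f(k(p(c), e), p(p(e)))))), 0)  →  k(f(p(e), p(p(e))), 0)   [R1 at 1.2.1]
2. k(f(p(e), p(p(e))), 0)  →  k(p(e), 0)   [R3 at 1]
3. k(p(e), 0)  →  e   [R1 at ε]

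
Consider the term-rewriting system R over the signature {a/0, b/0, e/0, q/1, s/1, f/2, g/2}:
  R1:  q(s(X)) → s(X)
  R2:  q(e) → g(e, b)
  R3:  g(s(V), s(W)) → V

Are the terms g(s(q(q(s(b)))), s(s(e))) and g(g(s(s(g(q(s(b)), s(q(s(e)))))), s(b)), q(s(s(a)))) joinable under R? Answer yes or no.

no — NF(t₁) = s(b), NF(t₂) = b

Reduce t₁ = g(s(q(q(s(b)))), s(s(e))):
1. g(s(q(q(s(b)))), s(s(e)))  →  q(q(s(b)))   [R3 at ε]
2. q(q(s(b)))  →  q(s(b))   [R1 at 1]
3. q(s(b))  →  s(b)   [R1 at ε]

Reduce t₂ = g(g(s(s(g(q(s(b)), s(q(s(e)))))), s(b)), q(s(s(a)))):
1. g(g(s(s(g(q(s(b)), s(q(s(e)))))), s(b)), q(s(s(a))))  →  g(s(g(q(s(b)), s(q(s(e))))), q(s(s(a))))   [R3 at 1]
2. g(s(g(q(s(b)), s(q(s(e))))), q(s(s(a))))  →  g(s(g(s(b), s(q(s(e))))), q(s(s(a))))   [R1 at 1.1.1]
3. g(s(g(s(b), s(q(s(e))))), q(s(s(a))))  →  g(s(b), q(s(s(a))))   [R3 at 1.1]
4. g(s(b), q(s(s(a))))  →  g(s(b), s(s(a)))   [R1 at 2]
5. g(s(b), s(s(a)))  →  b   [R3 at ε]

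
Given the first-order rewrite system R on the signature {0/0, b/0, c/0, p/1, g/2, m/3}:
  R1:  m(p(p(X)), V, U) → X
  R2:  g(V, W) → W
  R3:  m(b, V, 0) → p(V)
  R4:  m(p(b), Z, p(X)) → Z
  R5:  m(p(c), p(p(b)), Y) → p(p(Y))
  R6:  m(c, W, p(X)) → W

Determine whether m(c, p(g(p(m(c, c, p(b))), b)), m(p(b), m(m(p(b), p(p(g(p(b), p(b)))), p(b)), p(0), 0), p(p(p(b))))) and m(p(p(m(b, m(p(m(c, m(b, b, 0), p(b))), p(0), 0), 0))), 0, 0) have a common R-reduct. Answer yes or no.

Reduce t₁ = m(c, p(g(p(m(c, c, p(b))), b)), m(p(b), m(m(p(b), p(p(g(p(b), p(b)))), p(b)), p(0), 0), p(p(p(b))))):
1. m(c, p(g(p(m(c, c, p(b))), b)), m(p(b), m(m(p(b), p(p(g(p(b), p(b)))), p(b)), p(0), 0), p(p(p(b)))))  →  m(c, p(b), m(p(b), m(m(p(b), p(p(g(p(b), p(b)))), p(b)), p(0), 0), p(p(p(b)))))   [R2 at 2.1]
2. m(c, p(b), m(p(b), m(m(p(b), p(p(g(p(b), p(b)))), p(b)), p(0), 0), p(p(p(b)))))  →  m(c, p(b), m(m(p(b), p(p(g(p(b), p(b)))), p(b)), p(0), 0))   [R4 at 3]
3. m(c, p(b), m(m(p(b), p(p(g(p(b), p(b)))), p(b)), p(0), 0))  →  m(c, p(b), m(p(p(g(p(b), p(b)))), p(0), 0))   [R4 at 3.1]
4. m(c, p(b), m(p(p(g(p(b), p(b)))), p(0), 0))  →  m(c, p(b), g(p(b), p(b)))   [R1 at 3]
5. m(c, p(b), g(p(b), p(b)))  →  m(c, p(b), p(b))   [R2 at 3]
6. m(c, p(b), p(b))  →  p(b)   [R6 at ε]

Reduce t₂ = m(p(p(m(b, m(p(m(c, m(b, b, 0), p(b))), p(0), 0), 0))), 0, 0):
1. m(p(p(m(b, m(p(m(c, m(b, b, 0), p(b))), p(0), 0), 0))), 0, 0)  →  m(b, m(p(m(c, m(b, b, 0), p(b))), p(0), 0), 0)   [R1 at ε]
2. m(b, m(p(m(c, m(b, b, 0), p(b))), p(0), 0), 0)  →  p(m(p(m(c, m(b, b, 0), p(b))), p(0), 0))   [R3 at ε]
3. p(m(p(m(c, m(b, b, 0), p(b))), p(0), 0))  →  p(m(p(m(b, b, 0)), p(0), 0))   [R6 at 1.1.1]
4. p(m(p(m(b, b, 0)), p(0), 0))  →  p(m(p(p(b)), p(0), 0))   [R3 at 1.1.1]
5. p(m(p(p(b)), p(0), 0))  →  p(b)   [R1 at 1]

yes — NF(t₁) = p(b), NF(t₂) = p(b)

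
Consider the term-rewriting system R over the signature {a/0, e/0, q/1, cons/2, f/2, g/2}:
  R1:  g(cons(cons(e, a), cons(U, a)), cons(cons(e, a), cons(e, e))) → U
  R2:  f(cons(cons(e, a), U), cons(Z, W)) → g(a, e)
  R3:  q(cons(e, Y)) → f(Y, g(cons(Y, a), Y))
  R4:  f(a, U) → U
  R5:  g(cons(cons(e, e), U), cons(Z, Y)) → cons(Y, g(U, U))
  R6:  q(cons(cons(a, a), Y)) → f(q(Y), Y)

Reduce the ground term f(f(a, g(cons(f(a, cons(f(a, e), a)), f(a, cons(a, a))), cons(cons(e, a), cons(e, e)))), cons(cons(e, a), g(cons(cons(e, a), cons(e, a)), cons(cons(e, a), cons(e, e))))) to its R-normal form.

1. f(f(a, g(cons(f(a, cons(f(a, e), a)), f(a, cons(a, a))), cons(cons(e, a), cons(e, e)))), cons(cons(e, a), g(cons(cons(e, a), cons(e, a)), cons(cons(e, a), cons(e, e)))))  →  f(g(cons(f(a, cons(f(a, e), a)), f(a, cons(a, a))), cons(cons(e, a), cons(e, e))), cons(cons(e, a), g(cons(cons(e, a), cons(e, a)), cons(cons(e, a), cons(e, e)))))   [R4 at 1]
2. f(g(cons(f(a, cons(f(a, e), a)), f(a, cons(a, a))), cons(cons(e, a), cons(e, e))), cons(cons(e, a), g(cons(cons(e, a), cons(e, a)), cons(cons(e, a), cons(e, e)))))  →  f(g(cons(cons(f(a, e), a), f(a, cons(a, a))), cons(cons(e, a), cons(e, e))), cons(cons(e, a), g(cons(cons(e, a), cons(e, a)), cons(cons(e, a), cons(e, e)))))   [R4 at 1.1.1]
3. f(g(cons(cons(f(a, e), a), f(a, cons(a, a))), cons(cons(e, a), cons(e, e))), cons(cons(e, a), g(cons(cons(e, a), cons(e, a)), cons(cons(e, a), cons(e, e)))))  →  f(g(cons(cons(e, a), f(a, cons(a, a))), cons(cons(e, a), cons(e, e))), cons(cons(e, a), g(cons(cons(e, a), cons(e, a)), cons(cons(e, a), cons(e, e)))))   [R4 at 1.1.1.1]
4. f(g(cons(cons(e, a), f(a, cons(a, a))), cons(cons(e, a), cons(e, e))), cons(cons(e, a), g(cons(cons(e, a), cons(e, a)), cons(cons(e, a), cons(e, e)))))  →  f(g(cons(cons(e, a), cons(a, a)), cons(cons(e, a), cons(e, e))), cons(cons(e, a), g(cons(cons(e, a), cons(e, a)), cons(cons(e, a), cons(e, e)))))   [R4 at 1.1.2]
5. f(g(cons(cons(e, a), cons(a, a)), cons(cons(e, a), cons(e, e))), cons(cons(e, a), g(cons(cons(e, a), cons(e, a)), cons(cons(e, a), cons(e, e)))))  →  f(a, cons(cons(e, a), g(cons(cons(e, a), cons(e, a)), cons(cons(e, a), cons(e, e)))))   [R1 at 1]
6. f(a, cons(cons(e, a), g(cons(cons(e, a), cons(e, a)), cons(cons(e, a), cons(e, e)))))  →  cons(cons(e, a), g(cons(cons(e, a), cons(e, a)), cons(cons(e, a), cons(e, e))))   [R4 at ε]
7. cons(cons(e, a), g(cons(cons(e, a), cons(e, a)), cons(cons(e, a), cons(e, e))))  →  cons(cons(e, a), e)   [R1 at 2]

cons(cons(e, a), e)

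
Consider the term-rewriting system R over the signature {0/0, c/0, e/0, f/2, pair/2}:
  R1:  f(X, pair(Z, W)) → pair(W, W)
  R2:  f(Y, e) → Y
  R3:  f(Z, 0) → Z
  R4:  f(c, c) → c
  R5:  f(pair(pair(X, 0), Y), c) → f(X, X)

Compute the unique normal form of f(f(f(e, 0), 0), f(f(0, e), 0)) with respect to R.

1. f(f(f(e, 0), 0), f(f(0, e), 0))  →  f(f(e, 0), f(f(0, e), 0))   [R3 at 1]
2. f(f(e, 0), f(f(0, e), 0))  →  f(e, f(f(0, e), 0))   [R3 at 1]
3. f(e, f(f(0, e), 0))  →  f(e, f(0, e))   [R3 at 2]
4. f(e, f(0, e))  →  f(e, 0)   [R2 at 2]
5. f(e, 0)  →  e   [R3 at ε]

e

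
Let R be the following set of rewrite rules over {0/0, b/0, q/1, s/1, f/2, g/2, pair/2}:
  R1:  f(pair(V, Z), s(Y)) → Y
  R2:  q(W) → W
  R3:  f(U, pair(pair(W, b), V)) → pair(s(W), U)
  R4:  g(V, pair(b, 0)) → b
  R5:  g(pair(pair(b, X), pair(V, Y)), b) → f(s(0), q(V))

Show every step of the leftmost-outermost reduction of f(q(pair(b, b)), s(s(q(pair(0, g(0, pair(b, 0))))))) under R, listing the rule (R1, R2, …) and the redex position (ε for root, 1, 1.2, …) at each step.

1. f(q(pair(b, b)), s(s(q(pair(0, g(0, pair(b, 0)))))))  →  f(pair(b, b), s(s(q(pair(0, g(0, pair(b, 0)))))))   [R2 at 1]
2. f(pair(b, b), s(s(q(pair(0, g(0, pair(b, 0)))))))  →  s(q(pair(0, g(0, pair(b, 0)))))   [R1 at ε]
3. s(q(pair(0, g(0, pair(b, 0)))))  →  s(pair(0, g(0, pair(b, 0))))   [R2 at 1]
4. s(pair(0, g(0, pair(b, 0))))  →  s(pair(0, b))   [R4 at 1.2]

s(pair(0, b))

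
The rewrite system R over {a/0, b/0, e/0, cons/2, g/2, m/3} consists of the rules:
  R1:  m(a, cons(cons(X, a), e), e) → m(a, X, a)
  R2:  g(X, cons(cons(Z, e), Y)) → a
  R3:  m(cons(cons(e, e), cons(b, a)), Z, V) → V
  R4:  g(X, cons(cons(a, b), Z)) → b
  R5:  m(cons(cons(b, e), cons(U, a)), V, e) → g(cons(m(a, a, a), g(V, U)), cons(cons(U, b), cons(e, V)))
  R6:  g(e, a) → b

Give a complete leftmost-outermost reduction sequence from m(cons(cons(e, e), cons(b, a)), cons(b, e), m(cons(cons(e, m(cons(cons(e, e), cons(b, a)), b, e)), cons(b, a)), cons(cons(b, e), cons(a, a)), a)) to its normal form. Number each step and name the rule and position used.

1. m(cons(cons(e, e), cons(b, a)), cons(b, e), m(cons(cons(e, m(cons(cons(e, e), cons(b, a)), b, e)), cons(b, a)), cons(cons(b, e), cons(a, a)), a))  →  m(cons(cons(e, m(cons(cons(e, e), cons(b, a)), b, e)), cons(b, a)), cons(cons(b, e), cons(a, a)), a)   [R3 at ε]
2. m(cons(cons(e, m(cons(cons(e, e), cons(b, a)), b, e)), cons(b, a)), cons(cons(b, e), cons(a, a)), a)  →  m(cons(cons(e, e), cons(b, a)), cons(cons(b, e), cons(a, a)), a)   [R3 at 1.1.2]
3. m(cons(cons(e, e), cons(b, a)), cons(cons(b, e), cons(a, a)), a)  →  a   [R3 at ε]

a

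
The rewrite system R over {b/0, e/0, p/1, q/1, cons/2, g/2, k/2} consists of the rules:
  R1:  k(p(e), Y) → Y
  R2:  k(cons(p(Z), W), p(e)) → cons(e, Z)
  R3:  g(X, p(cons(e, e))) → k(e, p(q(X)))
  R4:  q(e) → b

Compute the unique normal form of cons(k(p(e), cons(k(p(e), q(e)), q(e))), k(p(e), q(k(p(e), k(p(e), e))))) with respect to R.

cons(cons(b, b), b)

1. cons(k(p(e), cons(k(p(e), q(e)), q(e))), k(p(e), q(k(p(e), k(p(e), e)))))  →  cons(cons(k(p(e), q(e)), q(e)), k(p(e), q(k(p(e), k(p(e), e)))))   [R1 at 1]
2. cons(cons(k(p(e), q(e)), q(e)), k(p(e), q(k(p(e), k(p(e), e)))))  →  cons(cons(q(e), q(e)), k(p(e), q(k(p(e), k(p(e), e)))))   [R1 at 1.1]
3. cons(cons(q(e), q(e)), k(p(e), q(k(p(e), k(p(e), e)))))  →  cons(cons(b, q(e)), k(p(e), q(k(p(e), k(p(e), e)))))   [R4 at 1.1]
4. cons(cons(b, q(e)), k(p(e), q(k(p(e), k(p(e), e)))))  →  cons(cons(b, b), k(p(e), q(k(p(e), k(p(e), e)))))   [R4 at 1.2]
5. cons(cons(b, b), k(p(e), q(k(p(e), k(p(e), e)))))  →  cons(cons(b, b), q(k(p(e), k(p(e), e))))   [R1 at 2]
6. cons(cons(b, b), q(k(p(e), k(p(e), e))))  →  cons(cons(b, b), q(k(p(e), e)))   [R1 at 2.1]
7. cons(cons(b, b), q(k(p(e), e)))  →  cons(cons(b, b), q(e))   [R1 at 2.1]
8. cons(cons(b, b), q(e))  →  cons(cons(b, b), b)   [R4 at 2]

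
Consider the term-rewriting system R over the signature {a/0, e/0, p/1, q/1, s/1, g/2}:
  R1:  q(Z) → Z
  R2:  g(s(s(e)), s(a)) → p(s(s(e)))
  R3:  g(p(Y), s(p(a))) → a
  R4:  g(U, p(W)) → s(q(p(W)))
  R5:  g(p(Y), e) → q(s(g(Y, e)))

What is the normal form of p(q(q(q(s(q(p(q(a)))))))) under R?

p(s(p(a)))

1. p(q(q(q(s(q(p(q(a))))))))  →  p(q(q(s(q(p(q(a)))))))   [R1 at 1]
2. p(q(q(s(q(p(q(a)))))))  →  p(q(s(q(p(q(a))))))   [R1 at 1]
3. p(q(s(q(p(q(a))))))  →  p(s(q(p(q(a)))))   [R1 at 1]
4. p(s(q(p(q(a)))))  →  p(s(p(q(a))))   [R1 at 1.1]
5. p(s(p(q(a))))  →  p(s(p(a)))   [R1 at 1.1.1]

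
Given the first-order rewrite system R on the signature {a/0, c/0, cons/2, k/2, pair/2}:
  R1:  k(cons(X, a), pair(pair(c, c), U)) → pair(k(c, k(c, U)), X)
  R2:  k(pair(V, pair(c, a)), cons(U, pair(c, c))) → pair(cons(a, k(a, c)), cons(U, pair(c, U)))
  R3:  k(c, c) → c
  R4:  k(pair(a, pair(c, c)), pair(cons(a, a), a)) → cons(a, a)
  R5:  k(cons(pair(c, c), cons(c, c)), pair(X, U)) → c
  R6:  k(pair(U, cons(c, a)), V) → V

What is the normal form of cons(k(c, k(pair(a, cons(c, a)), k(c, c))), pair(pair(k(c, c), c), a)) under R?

cons(c, pair(pair(c, c), a))

1. cons(k(c, k(pair(a, cons(c, a)), k(c, c))), pair(pair(k(c, c), c), a))  →  cons(k(c, k(c, c)), pair(pair(k(c, c), c), a))   [R6 at 1.2]
2. cons(k(c, k(c, c)), pair(pair(k(c, c), c), a))  →  cons(k(c, c), pair(pair(k(c, c), c), a))   [R3 at 1.2]
3. cons(k(c, c), pair(pair(k(c, c), c), a))  →  cons(c, pair(pair(k(c, c), c), a))   [R3 at 1]
4. cons(c, pair(pair(k(c, c), c), a))  →  cons(c, pair(pair(c, c), a))   [R3 at 2.1.1]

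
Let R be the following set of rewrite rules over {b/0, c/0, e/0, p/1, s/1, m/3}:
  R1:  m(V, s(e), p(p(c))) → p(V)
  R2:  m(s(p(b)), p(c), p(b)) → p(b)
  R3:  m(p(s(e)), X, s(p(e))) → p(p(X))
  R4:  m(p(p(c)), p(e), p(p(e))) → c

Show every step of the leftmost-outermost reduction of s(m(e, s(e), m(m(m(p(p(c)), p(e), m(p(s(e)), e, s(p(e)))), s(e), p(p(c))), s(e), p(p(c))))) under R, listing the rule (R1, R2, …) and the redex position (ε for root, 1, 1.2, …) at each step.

s(p(e))

1. s(m(e, s(e), m(m(m(p(p(c)), p(e), m(p(s(e)), e, s(p(e)))), s(e), p(p(c))), s(e), p(p(c)))))  →  s(m(e, s(e), p(m(m(p(p(c)), p(e), m(p(s(e)), e, s(p(e)))), s(e), p(p(c))))))   [R1 at 1.3]
2. s(m(e, s(e), p(m(m(p(p(c)), p(e), m(p(s(e)), e, s(p(e)))), s(e), p(p(c))))))  →  s(m(e, s(e), p(p(m(p(p(c)), p(e), m(p(s(e)), e, s(p(e))))))))   [R1 at 1.3.1]
3. s(m(e, s(e), p(p(m(p(p(c)), p(e), m(p(s(e)), e, s(p(e))))))))  →  s(m(e, s(e), p(p(m(p(p(c)), p(e), p(p(e)))))))   [R3 at 1.3.1.1.3]
4. s(m(e, s(e), p(p(m(p(p(c)), p(e), p(p(e)))))))  →  s(m(e, s(e), p(p(c))))   [R4 at 1.3.1.1]
5. s(m(e, s(e), p(p(c))))  →  s(p(e))   [R1 at 1]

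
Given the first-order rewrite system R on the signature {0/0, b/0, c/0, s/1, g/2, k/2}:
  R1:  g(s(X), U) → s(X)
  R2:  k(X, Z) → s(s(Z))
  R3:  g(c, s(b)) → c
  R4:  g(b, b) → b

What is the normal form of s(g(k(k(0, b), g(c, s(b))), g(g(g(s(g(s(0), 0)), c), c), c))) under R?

s(s(s(c)))

1. s(g(k(k(0, b), g(c, s(b))), g(g(g(s(g(s(0), 0)), c), c), c)))  →  s(g(s(s(g(c, s(b)))), g(g(g(s(g(s(0), 0)), c), c), c)))   [R2 at 1.1]
2. s(g(s(s(g(c, s(b)))), g(g(g(s(g(s(0), 0)), c), c), c)))  →  s(s(s(g(c, s(b)))))   [R1 at 1]
3. s(s(s(g(c, s(b)))))  →  s(s(s(c)))   [R3 at 1.1.1]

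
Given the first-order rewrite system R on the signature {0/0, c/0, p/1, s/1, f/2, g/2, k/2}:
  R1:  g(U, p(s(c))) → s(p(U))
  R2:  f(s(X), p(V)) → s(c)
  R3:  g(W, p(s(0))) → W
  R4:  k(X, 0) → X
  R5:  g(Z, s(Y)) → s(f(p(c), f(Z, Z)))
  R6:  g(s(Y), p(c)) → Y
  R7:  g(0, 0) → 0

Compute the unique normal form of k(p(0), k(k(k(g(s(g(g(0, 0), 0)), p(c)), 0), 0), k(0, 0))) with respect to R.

1. k(p(0), k(k(k(g(s(g(g(0, 0), 0)), p(c)), 0), 0), k(0, 0)))  →  k(p(0), k(k(g(s(g(g(0, 0), 0)), p(c)), 0), k(0, 0)))   [R4 at 2.1]
2. k(p(0), k(k(g(s(g(g(0, 0), 0)), p(c)), 0), k(0, 0)))  →  k(p(0), k(g(s(g(g(0, 0), 0)), p(c)), k(0, 0)))   [R4 at 2.1]
3. k(p(0), k(g(s(g(g(0, 0), 0)), p(c)), k(0, 0)))  →  k(p(0), k(g(g(0, 0), 0), k(0, 0)))   [R6 at 2.1]
4. k(p(0), k(g(g(0, 0), 0), k(0, 0)))  →  k(p(0), k(g(0, 0), k(0, 0)))   [R7 at 2.1.1]
5. k(p(0), k(g(0, 0), k(0, 0)))  →  k(p(0), k(0, k(0, 0)))   [R7 at 2.1]
6. k(p(0), k(0, k(0, 0)))  →  k(p(0), k(0, 0))   [R4 at 2.2]
7. k(p(0), k(0, 0))  →  k(p(0), 0)   [R4 at 2]
8. k(p(0), 0)  →  p(0)   [R4 at ε]

p(0)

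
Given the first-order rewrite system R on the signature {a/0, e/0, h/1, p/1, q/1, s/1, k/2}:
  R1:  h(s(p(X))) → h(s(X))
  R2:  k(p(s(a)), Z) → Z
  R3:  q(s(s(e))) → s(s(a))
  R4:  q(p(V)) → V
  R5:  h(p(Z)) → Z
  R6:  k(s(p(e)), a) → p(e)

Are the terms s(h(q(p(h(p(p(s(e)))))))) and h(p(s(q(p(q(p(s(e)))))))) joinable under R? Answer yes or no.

yes — NF(t₁) = s(s(e)), NF(t₂) = s(s(e))

Reduce t₁ = s(h(q(p(h(p(p(s(e)))))))):
1. s(h(q(p(h(p(p(s(e))))))))  →  s(h(h(p(p(s(e))))))   [R4 at 1.1]
2. s(h(h(p(p(s(e))))))  →  s(h(p(s(e))))   [R5 at 1.1]
3. s(h(p(s(e))))  →  s(s(e))   [R5 at 1]

Reduce t₂ = h(p(s(q(p(q(p(s(e)))))))):
1. h(p(s(q(p(q(p(s(e))))))))  →  s(q(p(q(p(s(e))))))   [R5 at ε]
2. s(q(p(q(p(s(e))))))  →  s(q(p(s(e))))   [R4 at 1]
3. s(q(p(s(e))))  →  s(s(e))   [R4 at 1]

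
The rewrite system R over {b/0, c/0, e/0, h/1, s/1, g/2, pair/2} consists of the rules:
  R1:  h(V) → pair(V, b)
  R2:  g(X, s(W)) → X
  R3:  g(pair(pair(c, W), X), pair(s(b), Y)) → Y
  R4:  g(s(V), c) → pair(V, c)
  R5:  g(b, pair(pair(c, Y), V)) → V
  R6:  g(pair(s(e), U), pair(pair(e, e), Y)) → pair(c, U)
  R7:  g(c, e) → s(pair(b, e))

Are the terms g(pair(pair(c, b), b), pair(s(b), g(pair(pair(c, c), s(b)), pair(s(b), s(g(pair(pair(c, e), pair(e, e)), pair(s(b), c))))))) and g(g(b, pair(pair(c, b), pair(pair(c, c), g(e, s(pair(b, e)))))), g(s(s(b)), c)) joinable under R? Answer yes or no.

no — NF(t₁) = s(c), NF(t₂) = c

Reduce t₁ = g(pair(pair(c, b), b), pair(s(b), g(pair(pair(c, c), s(b)), pair(s(b), s(g(pair(pair(c, e), pair(e, e)), pair(s(b), c))))))):
1. g(pair(pair(c, b), b), pair(s(b), g(pair(pair(c, c), s(b)), pair(s(b), s(g(pair(pair(c, e), pair(e, e)), pair(s(b), c)))))))  →  g(pair(pair(c, c), s(b)), pair(s(b), s(g(pair(pair(c, e), pair(e, e)), pair(s(b), c)))))   [R3 at ε]
2. g(pair(pair(c, c), s(b)), pair(s(b), s(g(pair(pair(c, e), pair(e, e)), pair(s(b), c)))))  →  s(g(pair(pair(c, e), pair(e, e)), pair(s(b), c)))   [R3 at ε]
3. s(g(pair(pair(c, e), pair(e, e)), pair(s(b), c)))  →  s(c)   [R3 at 1]

Reduce t₂ = g(g(b, pair(pair(c, b), pair(pair(c, c), g(e, s(pair(b, e)))))), g(s(s(b)), c)):
1. g(g(b, pair(pair(c, b), pair(pair(c, c), g(e, s(pair(b, e)))))), g(s(s(b)), c))  →  g(pair(pair(c, c), g(e, s(pair(b, e)))), g(s(s(b)), c))   [R5 at 1]
2. g(pair(pair(c, c), g(e, s(pair(b, e)))), g(s(s(b)), c))  →  g(pair(pair(c, c), e), g(s(s(b)), c))   [R2 at 1.2]
3. g(pair(pair(c, c), e), g(s(s(b)), c))  →  g(pair(pair(c, c), e), pair(s(b), c))   [R4 at 2]
4. g(pair(pair(c, c), e), pair(s(b), c))  →  c   [R3 at ε]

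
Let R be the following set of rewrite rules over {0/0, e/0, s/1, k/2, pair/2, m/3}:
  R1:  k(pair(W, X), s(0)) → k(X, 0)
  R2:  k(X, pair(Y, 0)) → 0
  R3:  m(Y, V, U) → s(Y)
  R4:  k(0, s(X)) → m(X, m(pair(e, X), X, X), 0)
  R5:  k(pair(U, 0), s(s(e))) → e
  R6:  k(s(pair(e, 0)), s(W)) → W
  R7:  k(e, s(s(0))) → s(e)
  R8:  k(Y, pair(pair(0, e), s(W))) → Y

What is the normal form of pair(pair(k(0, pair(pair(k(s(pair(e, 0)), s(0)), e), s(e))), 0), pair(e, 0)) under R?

1. pair(pair(k(0, pair(pair(k(s(pair(e, 0)), s(0)), e), s(e))), 0), pair(e, 0))  →  pair(pair(k(0, pair(pair(0, e), s(e))), 0), pair(e, 0))   [R6 at 1.1.2.1.1]
2. pair(pair(k(0, pair(pair(0, e), s(e))), 0), pair(e, 0))  →  pair(pair(0, 0), pair(e, 0))   [R8 at 1.1]

pair(pair(0, 0), pair(e, 0))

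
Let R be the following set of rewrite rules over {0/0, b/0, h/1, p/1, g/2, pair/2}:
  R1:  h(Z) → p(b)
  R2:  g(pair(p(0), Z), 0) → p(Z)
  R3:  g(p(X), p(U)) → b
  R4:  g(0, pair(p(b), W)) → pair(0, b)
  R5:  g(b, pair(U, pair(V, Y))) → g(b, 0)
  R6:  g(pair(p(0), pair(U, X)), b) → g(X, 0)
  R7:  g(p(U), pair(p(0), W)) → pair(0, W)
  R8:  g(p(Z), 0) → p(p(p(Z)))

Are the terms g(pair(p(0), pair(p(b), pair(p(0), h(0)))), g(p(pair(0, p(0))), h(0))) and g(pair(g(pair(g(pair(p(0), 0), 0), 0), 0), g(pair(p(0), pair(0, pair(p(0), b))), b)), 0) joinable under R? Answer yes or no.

yes — NF(t₁) = p(p(b)), NF(t₂) = p(p(b))

Reduce t₁ = g(pair(p(0), pair(p(b), pair(p(0), h(0)))), g(p(pair(0, p(0))), h(0))):
1. g(pair(p(0), pair(p(b), pair(p(0), h(0)))), g(p(pair(0, p(0))), h(0)))  →  g(pair(p(0), pair(p(b), pair(p(0), p(b)))), g(p(pair(0, p(0))), h(0)))   [R1 at 1.2.2.2]
2. g(pair(p(0), pair(p(b), pair(p(0), p(b)))), g(p(pair(0, p(0))), h(0)))  →  g(pair(p(0), pair(p(b), pair(p(0), p(b)))), g(p(pair(0, p(0))), p(b)))   [R1 at 2.2]
3. g(pair(p(0), pair(p(b), pair(p(0), p(b)))), g(p(pair(0, p(0))), p(b)))  →  g(pair(p(0), pair(p(b), pair(p(0), p(b)))), b)   [R3 at 2]
4. g(pair(p(0), pair(p(b), pair(p(0), p(b)))), b)  →  g(pair(p(0), p(b)), 0)   [R6 at ε]
5. g(pair(p(0), p(b)), 0)  →  p(p(b))   [R2 at ε]

Reduce t₂ = g(pair(g(pair(g(pair(p(0), 0), 0), 0), 0), g(pair(p(0), pair(0, pair(p(0), b))), b)), 0):
1. g(pair(g(pair(g(pair(p(0), 0), 0), 0), 0), g(pair(p(0), pair(0, pair(p(0), b))), b)), 0)  →  g(pair(g(pair(p(0), 0), 0), g(pair(p(0), pair(0, pair(p(0), b))), b)), 0)   [R2 at 1.1.1.1]
2. g(pair(g(pair(p(0), 0), 0), g(pair(p(0), pair(0, pair(p(0), b))), b)), 0)  →  g(pair(p(0), g(pair(p(0), pair(0, pair(p(0), b))), b)), 0)   [R2 at 1.1]
3. g(pair(p(0), g(pair(p(0), pair(0, pair(p(0), b))), b)), 0)  →  p(g(pair(p(0), pair(0, pair(p(0), b))), b))   [R2 at ε]
4. p(g(pair(p(0), pair(0, pair(p(0), b))), b))  →  p(g(pair(p(0), b), 0))   [R6 at 1]
5. p(g(pair(p(0), b), 0))  →  p(p(b))   [R2 at 1]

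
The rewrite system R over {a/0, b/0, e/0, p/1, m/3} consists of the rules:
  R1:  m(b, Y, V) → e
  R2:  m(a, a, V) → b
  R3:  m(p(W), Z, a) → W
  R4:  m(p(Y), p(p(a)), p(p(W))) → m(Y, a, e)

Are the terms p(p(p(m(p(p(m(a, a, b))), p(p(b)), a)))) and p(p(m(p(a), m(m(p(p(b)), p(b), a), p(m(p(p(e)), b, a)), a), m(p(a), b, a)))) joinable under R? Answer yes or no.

no — NF(t₁) = p(p(p(p(b)))), NF(t₂) = p(p(a))

Reduce t₁ = p(p(p(m(p(p(m(a, a, b))), p(p(b)), a)))):
1. p(p(p(m(p(p(m(a, a, b))), p(p(b)), a))))  →  p(p(p(p(m(a, a, b)))))   [R3 at 1.1.1]
2. p(p(p(p(m(a, a, b)))))  →  p(p(p(p(b))))   [R2 at 1.1.1.1]

Reduce t₂ = p(p(m(p(a), m(m(p(p(b)), p(b), a), p(m(p(p(e)), b, a)), a), m(p(a), b, a)))):
1. p(p(m(p(a), m(m(p(p(b)), p(b), a), p(m(p(p(e)), b, a)), a), m(p(a), b, a))))  →  p(p(m(p(a), m(p(b), p(m(p(p(e)), b, a)), a), m(p(a), b, a))))   [R3 at 1.1.2.1]
2. p(p(m(p(a), m(p(b), p(m(p(p(e)), b, a)), a), m(p(a), b, a))))  →  p(p(m(p(a), b, m(p(a), b, a))))   [R3 at 1.1.2]
3. p(p(m(p(a), b, m(p(a), b, a))))  →  p(p(m(p(a), b, a)))   [R3 at 1.1.3]
4. p(p(m(p(a), b, a)))  →  p(p(a))   [R3 at 1.1]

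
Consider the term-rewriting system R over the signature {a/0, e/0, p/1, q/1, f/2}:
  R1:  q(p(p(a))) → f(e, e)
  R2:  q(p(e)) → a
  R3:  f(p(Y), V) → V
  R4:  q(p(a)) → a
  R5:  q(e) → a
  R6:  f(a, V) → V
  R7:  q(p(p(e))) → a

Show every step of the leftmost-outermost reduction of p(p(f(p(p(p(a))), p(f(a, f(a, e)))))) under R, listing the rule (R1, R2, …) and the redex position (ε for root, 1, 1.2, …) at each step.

p(p(p(e)))

1. p(p(f(p(p(p(a))), p(f(a, f(a, e))))))  →  p(p(p(f(a, f(a, e)))))   [R3 at 1.1]
2. p(p(p(f(a, f(a, e)))))  →  p(p(p(f(a, e))))   [R6 at 1.1.1]
3. p(p(p(f(a, e))))  →  p(p(p(e)))   [R6 at 1.1.1]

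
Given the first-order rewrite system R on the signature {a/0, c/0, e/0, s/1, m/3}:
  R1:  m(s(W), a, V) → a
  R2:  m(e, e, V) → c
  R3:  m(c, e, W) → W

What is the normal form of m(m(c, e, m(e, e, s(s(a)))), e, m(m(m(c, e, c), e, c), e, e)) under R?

1. m(m(c, e, m(e, e, s(s(a)))), e, m(m(m(c, e, c), e, c), e, e))  →  m(m(e, e, s(s(a))), e, m(m(m(c, e, c), e, c), e, e))   [R3 at 1]
2. m(m(e, e, s(s(a))), e, m(m(m(c, e, c), e, c), e, e))  →  m(c, e, m(m(m(c, e, c), e, c), e, e))   [R2 at 1]
3. m(c, e, m(m(m(c, e, c), e, c), e, e))  →  m(m(m(c, e, c), e, c), e, e)   [R3 at ε]
4. m(m(m(c, e, c), e, c), e, e)  →  m(m(c, e, c), e, e)   [R3 at 1.1]
5. m(m(c, e, c), e, e)  →  m(c, e, e)   [R3 at 1]
6. m(c, e, e)  →  e   [R3 at ε]

e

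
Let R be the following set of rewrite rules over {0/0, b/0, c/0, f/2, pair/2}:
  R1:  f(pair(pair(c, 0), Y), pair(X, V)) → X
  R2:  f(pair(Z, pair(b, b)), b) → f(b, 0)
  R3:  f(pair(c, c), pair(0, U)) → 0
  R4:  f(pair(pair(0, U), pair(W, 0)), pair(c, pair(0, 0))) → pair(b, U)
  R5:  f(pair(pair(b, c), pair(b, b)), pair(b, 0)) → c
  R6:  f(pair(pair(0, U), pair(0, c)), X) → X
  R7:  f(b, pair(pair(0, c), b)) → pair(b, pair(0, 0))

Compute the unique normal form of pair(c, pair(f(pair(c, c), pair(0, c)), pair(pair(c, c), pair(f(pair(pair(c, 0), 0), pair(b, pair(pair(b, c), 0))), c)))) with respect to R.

pair(c, pair(0, pair(pair(c, c), pair(b, c))))

1. pair(c, pair(f(pair(c, c), pair(0, c)), pair(pair(c, c), pair(f(pair(pair(c, 0), 0), pair(b, pair(pair(b, c), 0))), c))))  →  pair(c, pair(0, pair(pair(c, c), pair(f(pair(pair(c, 0), 0), pair(b, pair(pair(b, c), 0))), c))))   [R3 at 2.1]
2. pair(c, pair(0, pair(pair(c, c), pair(f(pair(pair(c, 0), 0), pair(b, pair(pair(b, c), 0))), c))))  →  pair(c, pair(0, pair(pair(c, c), pair(b, c))))   [R1 at 2.2.2.1]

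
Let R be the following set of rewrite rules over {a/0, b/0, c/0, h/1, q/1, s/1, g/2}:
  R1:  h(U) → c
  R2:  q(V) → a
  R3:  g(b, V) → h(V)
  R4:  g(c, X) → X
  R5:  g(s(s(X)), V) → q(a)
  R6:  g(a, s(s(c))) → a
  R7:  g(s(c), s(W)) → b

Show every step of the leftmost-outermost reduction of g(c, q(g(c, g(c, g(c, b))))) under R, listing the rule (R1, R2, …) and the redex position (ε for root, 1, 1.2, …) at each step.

a

1. g(c, q(g(c, g(c, g(c, b)))))  →  q(g(c, g(c, g(c, b))))   [R4 at ε]
2. q(g(c, g(c, g(c, b))))  →  a   [R2 at ε]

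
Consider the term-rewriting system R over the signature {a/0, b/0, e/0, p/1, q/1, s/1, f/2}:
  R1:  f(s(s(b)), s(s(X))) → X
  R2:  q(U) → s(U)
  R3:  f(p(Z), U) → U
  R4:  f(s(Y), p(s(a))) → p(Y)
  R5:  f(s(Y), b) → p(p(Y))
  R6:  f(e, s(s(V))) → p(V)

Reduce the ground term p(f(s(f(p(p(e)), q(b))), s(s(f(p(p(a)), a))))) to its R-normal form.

1. p(f(s(f(p(p(e)), q(b))), s(s(f(p(p(a)), a)))))  →  p(f(s(q(b)), s(s(f(p(p(a)), a)))))   [R3 at 1.1.1]
2. p(f(s(q(b)), s(s(f(p(p(a)), a)))))  →  p(f(s(s(b)), s(s(f(p(p(a)), a)))))   [R2 at 1.1.1]
3. p(f(s(s(b)), s(s(f(p(p(a)), a)))))  →  p(f(p(p(a)), a))   [R1 at 1]
4. p(f(p(p(a)), a))  →  p(a)   [R3 at 1]

p(a)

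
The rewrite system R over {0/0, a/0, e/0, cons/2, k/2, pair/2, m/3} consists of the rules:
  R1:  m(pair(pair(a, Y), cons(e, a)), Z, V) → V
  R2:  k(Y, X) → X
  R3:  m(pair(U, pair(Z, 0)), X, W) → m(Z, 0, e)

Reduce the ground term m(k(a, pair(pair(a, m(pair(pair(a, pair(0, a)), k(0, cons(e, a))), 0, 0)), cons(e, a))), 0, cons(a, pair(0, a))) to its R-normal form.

1. m(k(a, pair(pair(a, m(pair(pair(a, pair(0, a)), k(0, cons(e, a))), 0, 0)), cons(e, a))), 0, cons(a, pair(0, a)))  →  m(pair(pair(a, m(pair(pair(a, pair(0, a)), k(0, cons(e, a))), 0, 0)), cons(e, a)), 0, cons(a, pair(0, a)))   [R2 at 1]
2. m(pair(pair(a, m(pair(pair(a, pair(0, a)), k(0, cons(e, a))), 0, 0)), cons(e, a)), 0, cons(a, pair(0, a)))  →  cons(a, pair(0, a))   [R1 at ε]

cons(a, pair(0, a))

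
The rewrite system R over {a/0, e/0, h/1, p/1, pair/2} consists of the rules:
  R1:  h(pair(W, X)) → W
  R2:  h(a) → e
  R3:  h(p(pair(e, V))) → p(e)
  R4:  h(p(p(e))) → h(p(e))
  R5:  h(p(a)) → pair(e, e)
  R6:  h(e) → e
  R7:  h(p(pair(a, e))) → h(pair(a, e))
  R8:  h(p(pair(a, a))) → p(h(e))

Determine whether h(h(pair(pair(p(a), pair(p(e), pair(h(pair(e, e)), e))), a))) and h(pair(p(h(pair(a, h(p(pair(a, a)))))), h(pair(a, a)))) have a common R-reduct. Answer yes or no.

yes — NF(t₁) = p(a), NF(t₂) = p(a)

Reduce t₁ = h(h(pair(pair(p(a), pair(p(e), pair(h(pair(e, e)), e))), a))):
1. h(h(pair(pair(p(a), pair(p(e), pair(h(pair(e, e)), e))), a)))  →  h(pair(p(a), pair(p(e), pair(h(pair(e, e)), e))))   [R1 at 1]
2. h(pair(p(a), pair(p(e), pair(h(pair(e, e)), e))))  →  p(a)   [R1 at ε]

Reduce t₂ = h(pair(p(h(pair(a, h(p(pair(a, a)))))), h(pair(a, a)))):
1. h(pair(p(h(pair(a, h(p(pair(a, a)))))), h(pair(a, a))))  →  p(h(pair(a, h(p(pair(a, a))))))   [R1 at ε]
2. p(h(pair(a, h(p(pair(a, a))))))  →  p(a)   [R1 at 1]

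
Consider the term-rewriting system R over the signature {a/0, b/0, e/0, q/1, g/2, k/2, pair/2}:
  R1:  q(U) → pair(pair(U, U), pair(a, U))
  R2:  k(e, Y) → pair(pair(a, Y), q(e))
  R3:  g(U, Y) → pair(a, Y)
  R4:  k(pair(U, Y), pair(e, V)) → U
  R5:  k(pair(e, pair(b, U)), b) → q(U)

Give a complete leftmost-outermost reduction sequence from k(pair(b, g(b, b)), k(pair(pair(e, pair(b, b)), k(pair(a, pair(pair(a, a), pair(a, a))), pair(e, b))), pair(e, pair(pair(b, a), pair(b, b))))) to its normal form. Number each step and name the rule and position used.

1. k(pair(b, g(b, b)), k(pair(pair(e, pair(b, b)), k(pair(a, pair(pair(a, a), pair(a, a))), pair(e, b))), pair(e, pair(pair(b, a), pair(b, b)))))  →  k(pair(b, pair(a, b)), k(pair(pair(e, pair(b, b)), k(pair(a, pair(pair(a, a), pair(a, a))), pair(e, b))), pair(e, pair(pair(b, a), pair(b, b)))))   [R3 at 1.2]
2. k(pair(b, pair(a, b)), k(pair(pair(e, pair(b, b)), k(pair(a, pair(pair(a, a), pair(a, a))), pair(e, b))), pair(e, pair(pair(b, a), pair(b, b)))))  →  k(pair(b, pair(a, b)), pair(e, pair(b, b)))   [R4 at 2]
3. k(pair(b, pair(a, b)), pair(e, pair(b, b)))  →  b   [R4 at ε]

b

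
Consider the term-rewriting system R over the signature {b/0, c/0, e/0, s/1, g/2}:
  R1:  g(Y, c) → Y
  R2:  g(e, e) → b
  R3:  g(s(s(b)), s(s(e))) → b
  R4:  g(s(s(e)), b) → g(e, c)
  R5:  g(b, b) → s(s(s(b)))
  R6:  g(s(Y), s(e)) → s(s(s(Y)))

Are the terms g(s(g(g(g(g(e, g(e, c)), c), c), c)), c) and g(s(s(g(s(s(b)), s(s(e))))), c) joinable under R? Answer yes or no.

no — NF(t₁) = s(b), NF(t₂) = s(s(b))

Reduce t₁ = g(s(g(g(g(g(e, g(e, c)), c), c), c)), c):
1. g(s(g(g(g(g(e, g(e, c)), c), c), c)), c)  →  s(g(g(g(g(e, g(e, c)), c), c), c))   [R1 at ε]
2. s(g(g(g(g(e, g(e, c)), c), c), c))  →  s(g(g(g(e, g(e, c)), c), c))   [R1 at 1]
3. s(g(g(g(e, g(e, c)), c), c))  →  s(g(g(e, g(e, c)), c))   [R1 at 1]
4. s(g(g(e, g(e, c)), c))  →  s(g(e, g(e, c)))   [R1 at 1]
5. s(g(e, g(e, c)))  →  s(g(e, e))   [R1 at 1.2]
6. s(g(e, e))  →  s(b)   [R2 at 1]

Reduce t₂ = g(s(s(g(s(s(b)), s(s(e))))), c):
1. g(s(s(g(s(s(b)), s(s(e))))), c)  →  s(s(g(s(s(b)), s(s(e)))))   [R1 at ε]
2. s(s(g(s(s(b)), s(s(e)))))  →  s(s(b))   [R3 at 1.1]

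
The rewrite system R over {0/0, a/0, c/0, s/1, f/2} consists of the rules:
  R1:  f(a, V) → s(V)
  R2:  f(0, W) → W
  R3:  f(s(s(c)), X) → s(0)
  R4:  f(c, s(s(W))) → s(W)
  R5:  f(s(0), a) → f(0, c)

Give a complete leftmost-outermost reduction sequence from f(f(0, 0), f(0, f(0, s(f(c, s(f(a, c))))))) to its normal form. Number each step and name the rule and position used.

s(s(c))

1. f(f(0, 0), f(0, f(0, s(f(c, s(f(a, c)))))))  →  f(0, f(0, f(0, s(f(c, s(f(a, c)))))))   [R2 at 1]
2. f(0, f(0, f(0, s(f(c, s(f(a, c)))))))  →  f(0, f(0, s(f(c, s(f(a, c))))))   [R2 at ε]
3. f(0, f(0, s(f(c, s(f(a, c))))))  →  f(0, s(f(c, s(f(a, c)))))   [R2 at ε]
4. f(0, s(f(c, s(f(a, c)))))  →  s(f(c, s(f(a, c))))   [R2 at ε]
5. s(f(c, s(f(a, c))))  →  s(f(c, s(s(c))))   [R1 at 1.2.1]
6. s(f(c, s(s(c))))  →  s(s(c))   [R4 at 1]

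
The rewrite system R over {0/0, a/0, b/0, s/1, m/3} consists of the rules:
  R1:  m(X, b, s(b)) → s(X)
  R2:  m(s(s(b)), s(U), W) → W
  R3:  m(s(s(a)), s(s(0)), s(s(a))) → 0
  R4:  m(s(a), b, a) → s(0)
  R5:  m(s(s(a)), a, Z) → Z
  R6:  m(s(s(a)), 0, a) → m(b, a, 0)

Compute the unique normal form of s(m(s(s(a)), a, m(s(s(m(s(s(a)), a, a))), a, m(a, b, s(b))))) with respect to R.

s(s(a))

1. s(m(s(s(a)), a, m(s(s(m(s(s(a)), a, a))), a, m(a, b, s(b)))))  →  s(m(s(s(m(s(s(a)), a, a))), a, m(a, b, s(b))))   [R5 at 1]
2. s(m(s(s(m(s(s(a)), a, a))), a, m(a, b, s(b))))  →  s(m(s(s(a)), a, m(a, b, s(b))))   [R5 at 1.1.1.1]
3. s(m(s(s(a)), a, m(a, b, s(b))))  →  s(m(a, b, s(b)))   [R5 at 1]
4. s(m(a, b, s(b)))  →  s(s(a))   [R1 at 1]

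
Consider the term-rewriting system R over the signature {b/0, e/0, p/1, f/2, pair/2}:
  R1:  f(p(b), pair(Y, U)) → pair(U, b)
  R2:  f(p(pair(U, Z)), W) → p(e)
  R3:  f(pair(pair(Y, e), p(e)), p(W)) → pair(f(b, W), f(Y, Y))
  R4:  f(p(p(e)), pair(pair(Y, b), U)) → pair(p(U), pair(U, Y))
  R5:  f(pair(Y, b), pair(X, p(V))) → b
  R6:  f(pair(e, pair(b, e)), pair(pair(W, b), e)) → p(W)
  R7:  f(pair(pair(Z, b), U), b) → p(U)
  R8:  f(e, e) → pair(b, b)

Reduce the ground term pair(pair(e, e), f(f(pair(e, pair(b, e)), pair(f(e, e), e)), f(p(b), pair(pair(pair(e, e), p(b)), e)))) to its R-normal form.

pair(pair(e, e), pair(b, b))

1. pair(pair(e, e), f(f(pair(e, pair(b, e)), pair(f(e, e), e)), f(p(b), pair(pair(pair(e, e), p(b)), e))))  →  pair(pair(e, e), f(f(pair(e, pair(b, e)), pair(pair(b, b), e)), f(p(b), pair(pair(pair(e, e), p(b)), e))))   [R8 at 2.1.2.1]
2. pair(pair(e, e), f(f(pair(e, pair(b, e)), pair(pair(b, b), e)), f(p(b), pair(pair(pair(e, e), p(b)), e))))  →  pair(pair(e, e), f(p(b), f(p(b), pair(pair(pair(e, e), p(b)), e))))   [R6 at 2.1]
3. pair(pair(e, e), f(p(b), f(p(b), pair(pair(pair(e, e), p(b)), e))))  →  pair(pair(e, e), f(p(b), pair(e, b)))   [R1 at 2.2]
4. pair(pair(e, e), f(p(b), pair(e, b)))  →  pair(pair(e, e), pair(b, b))   [R1 at 2]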